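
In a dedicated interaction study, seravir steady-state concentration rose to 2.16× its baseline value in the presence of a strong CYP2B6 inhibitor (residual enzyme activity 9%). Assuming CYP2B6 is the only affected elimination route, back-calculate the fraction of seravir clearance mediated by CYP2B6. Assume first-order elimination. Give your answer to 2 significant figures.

Call the CYP2B6 fraction fm. After the interaction, CL_new/CL_old = fm × 0.09 + (1 − fm).
Steady-state concentration ratio = 1 / (new CL fraction), so new CL fraction = 1 / 2.16 = 0.463.
fm × 0.09 + 1 − fm = 0.463  ⇒  fm × (0.09 − 1) = −0.537  ⇒  fm = 0.59.

0.59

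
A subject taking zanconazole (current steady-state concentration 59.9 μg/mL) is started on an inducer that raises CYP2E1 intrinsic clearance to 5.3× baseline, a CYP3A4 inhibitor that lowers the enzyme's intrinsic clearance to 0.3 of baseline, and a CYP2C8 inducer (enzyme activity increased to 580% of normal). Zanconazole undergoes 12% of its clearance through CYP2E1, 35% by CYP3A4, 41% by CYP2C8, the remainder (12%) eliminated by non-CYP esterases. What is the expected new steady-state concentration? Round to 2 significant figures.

CYP2E1: 0.12 × 5.3 = 0.636
CYP3A4: 0.35 × 0.3 = 0.105
CYP2C8: 0.41 × 5.8 = 2.378
Other: 0.12 (unchanged)
New clearance relative to baseline: 0.636 + 0.105 + 2.378 + 0.12 = 3.239.
Steady-state concentration ∝ 1/CL: new value = 59.9 / 3.239 = 18 μg/mL.

18 μg/mL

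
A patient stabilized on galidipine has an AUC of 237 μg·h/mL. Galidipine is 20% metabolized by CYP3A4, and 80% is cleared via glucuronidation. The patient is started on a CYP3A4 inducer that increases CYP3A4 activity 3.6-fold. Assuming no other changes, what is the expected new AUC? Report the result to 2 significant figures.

1.6 × 10² μg·h/mL

The CYP3A4 pathway (20% of clearance) increases to 3.6× activity: 0.2 × 3.6 = 0.72.
Non-CYP routes (80%) are unchanged.
New clearance relative to baseline: 0.72 + 0.8 = 1.52.
New AUC = baseline ÷ relative clearance = 237 / 1.52 = 1.6 × 10² μg·h/mL.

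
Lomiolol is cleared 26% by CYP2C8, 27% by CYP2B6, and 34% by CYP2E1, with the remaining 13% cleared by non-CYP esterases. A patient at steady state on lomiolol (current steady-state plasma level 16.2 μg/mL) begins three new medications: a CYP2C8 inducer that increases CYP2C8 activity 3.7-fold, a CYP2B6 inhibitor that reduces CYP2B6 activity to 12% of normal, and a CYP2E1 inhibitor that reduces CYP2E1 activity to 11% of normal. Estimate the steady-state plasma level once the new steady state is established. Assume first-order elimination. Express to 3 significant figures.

13.9 μg/mL

CYP2C8: 0.26 × 3.7 = 0.962
CYP2B6: 0.27 × 0.12 = 0.0324
CYP2E1: 0.34 × 0.11 = 0.0374
Other: 0.13 (unchanged)
New clearance relative to baseline: 0.962 + 0.0324 + 0.0374 + 0.13 = 1.1618.
Dividing the baseline by the relative clearance: 16.2 / 1.1618 = 13.9 μg/mL.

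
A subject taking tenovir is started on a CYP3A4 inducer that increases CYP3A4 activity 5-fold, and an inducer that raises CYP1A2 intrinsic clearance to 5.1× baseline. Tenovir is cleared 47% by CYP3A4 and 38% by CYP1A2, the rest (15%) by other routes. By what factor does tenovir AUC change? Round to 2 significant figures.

CYP3A4: 0.47 × 5 = 2.35
CYP1A2: 0.38 × 5.1 = 1.938
Other: 0.15 (unchanged)
CL_new/CL_old = 2.35 + 1.938 + 0.15 = 4.438.
Net AUC ratio = 1 / 4.438 = 0.23.

0.23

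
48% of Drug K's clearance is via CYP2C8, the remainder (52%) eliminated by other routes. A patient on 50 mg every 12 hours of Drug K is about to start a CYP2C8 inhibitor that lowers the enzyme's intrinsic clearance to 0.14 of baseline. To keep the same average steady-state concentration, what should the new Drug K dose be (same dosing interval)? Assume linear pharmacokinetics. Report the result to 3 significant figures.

The CYP2C8 pathway (48% of clearance) falls to 0.14× activity: 0.48 × 0.14 = 0.0672.
Non-CYP routes (52%) are unchanged.
Relative clearance = 0.0672 + 0.52 = 0.5872.
Exposure is unchanged when dose changes in proportion to clearance. New dose = 50 mg × 0.5872 = 29.4 mg.

29.4 mg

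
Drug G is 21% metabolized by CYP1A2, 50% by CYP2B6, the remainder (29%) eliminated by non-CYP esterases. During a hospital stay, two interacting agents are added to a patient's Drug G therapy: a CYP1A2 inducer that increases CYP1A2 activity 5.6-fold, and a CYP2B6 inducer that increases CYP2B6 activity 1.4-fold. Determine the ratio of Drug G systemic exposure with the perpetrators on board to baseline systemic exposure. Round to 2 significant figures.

0.46

CYP1A2: 0.21 × 5.6 = 1.176
CYP2B6: 0.5 × 1.4 = 0.7
Other: 0.29 (unchanged)
New clearance relative to baseline: 1.176 + 0.7 + 0.29 = 2.166.
Because systemic exposure varies inversely with clearance, the combined effect is 1 / 2.166 = 0.46.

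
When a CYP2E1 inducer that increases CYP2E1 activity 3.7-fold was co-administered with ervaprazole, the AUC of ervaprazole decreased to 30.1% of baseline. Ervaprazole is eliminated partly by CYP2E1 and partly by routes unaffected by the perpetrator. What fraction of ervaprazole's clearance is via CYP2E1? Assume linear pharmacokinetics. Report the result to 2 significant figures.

CL'/CL = 1 / 0.301 = 3.322
3.7·fm + (1 − fm) = 3.322
fm = (3.322 − 1) / (3.7 − 1) = 0.86

0.86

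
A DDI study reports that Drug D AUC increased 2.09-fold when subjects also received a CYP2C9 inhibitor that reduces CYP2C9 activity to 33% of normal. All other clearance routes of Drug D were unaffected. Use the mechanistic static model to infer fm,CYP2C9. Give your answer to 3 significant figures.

0.778

CL'/CL = 1 / 2.09 = 0.4785
0.33·fm + (1 − fm) = 0.4785
fm = (0.4785 − 1) / (0.33 − 1) = 0.778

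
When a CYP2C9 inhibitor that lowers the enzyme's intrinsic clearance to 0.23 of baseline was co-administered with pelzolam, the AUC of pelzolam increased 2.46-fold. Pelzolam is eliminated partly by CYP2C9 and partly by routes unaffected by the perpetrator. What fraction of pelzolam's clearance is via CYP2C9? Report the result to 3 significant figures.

0.771

Call the CYP2C9 fraction fm. After the interaction, CL_new/CL_old = fm × 0.23 + (1 − fm).
AUC ratio = 1 / (new CL fraction), so new CL fraction = 1 / 2.46 = 0.4065.
fm × 0.23 + 1 − fm = 0.4065  ⇒  fm × (0.23 − 1) = −0.5935  ⇒  fm = 0.771.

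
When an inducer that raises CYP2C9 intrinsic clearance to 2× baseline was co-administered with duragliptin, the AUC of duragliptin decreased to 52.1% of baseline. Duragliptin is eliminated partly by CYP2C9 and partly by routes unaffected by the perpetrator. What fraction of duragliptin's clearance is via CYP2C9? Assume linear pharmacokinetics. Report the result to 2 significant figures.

Call the CYP2C9 fraction fm. After the interaction, CL_new/CL_old = fm × 2 + (1 − fm).
AUC ratio = 1 / (new CL fraction), so new CL fraction = 1 / 0.521 = 1.919.
fm × 2 + 1 − fm = 1.919  ⇒  fm × (2 − 1) = 0.9194  ⇒  fm = 0.92.

0.92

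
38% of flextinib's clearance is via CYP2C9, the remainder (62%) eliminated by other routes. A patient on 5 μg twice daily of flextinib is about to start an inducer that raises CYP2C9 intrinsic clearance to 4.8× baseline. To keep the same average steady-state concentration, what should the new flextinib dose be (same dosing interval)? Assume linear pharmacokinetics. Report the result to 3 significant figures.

12.2 μg

The CYP2C9 pathway (38% of clearance) rises to 4.8× activity: 0.38 × 4.8 = 1.824.
The remaining 62% of clearance is unaffected.
Relative clearance = 1.824 + 0.62 = 2.444.
To maintain the same steady-state level, dose must scale with clearance: new dose = 5 × 2.444 = 12.2 μg.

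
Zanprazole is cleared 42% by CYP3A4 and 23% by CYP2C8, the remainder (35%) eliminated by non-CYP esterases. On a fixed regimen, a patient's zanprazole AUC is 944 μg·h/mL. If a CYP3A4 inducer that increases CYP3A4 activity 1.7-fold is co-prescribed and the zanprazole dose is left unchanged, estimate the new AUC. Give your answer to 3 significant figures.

The CYP3A4 pathway (42% of clearance) increases to 1.7× activity: 0.42 × 1.7 = 0.714.
CYP2C8 (23%) and the residual 35% are unaffected.
CL_new/CL_old = 0.714 + 0.23 + 0.35 = 1.294.
AUC ∝ 1/CL, so new value = 944 / 1.294 = 730 μg·h/mL.

730 μg·h/mL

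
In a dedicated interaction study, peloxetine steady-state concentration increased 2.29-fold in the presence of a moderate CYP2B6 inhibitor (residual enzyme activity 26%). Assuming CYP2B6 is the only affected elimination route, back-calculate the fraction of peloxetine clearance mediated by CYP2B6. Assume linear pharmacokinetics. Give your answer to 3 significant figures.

0.761

Let fm be the CYP2B6 fraction. New clearance relative to baseline = fm × 0.26 + (1 − fm).
Steady-state concentration ratio = 1 / (new CL fraction), so new CL fraction = 1 / 2.29 = 0.4367.
fm × 0.26 + 1 − fm = 0.4367  ⇒  fm × (0.26 − 1) = −0.5633  ⇒  fm = 0.761.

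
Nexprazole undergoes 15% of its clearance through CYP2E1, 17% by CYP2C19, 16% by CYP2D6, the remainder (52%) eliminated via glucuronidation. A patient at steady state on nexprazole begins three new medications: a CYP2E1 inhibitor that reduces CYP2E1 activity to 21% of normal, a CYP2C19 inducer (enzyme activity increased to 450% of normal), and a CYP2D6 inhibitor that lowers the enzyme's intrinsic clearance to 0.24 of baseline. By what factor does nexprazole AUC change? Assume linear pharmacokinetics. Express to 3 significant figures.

CYP2E1: 0.15 × 0.21 = 0.0315
CYP2C19: 0.17 × 4.5 = 0.765
CYP2D6: 0.16 × 0.24 = 0.0384
Other: 0.52 (unchanged)
CL_new/CL_old = 0.0315 + 0.765 + 0.0384 + 0.52 = 1.3549.
Because AUC varies inversely with clearance, the combined effect is 1 / 1.3549 = 0.738.

0.738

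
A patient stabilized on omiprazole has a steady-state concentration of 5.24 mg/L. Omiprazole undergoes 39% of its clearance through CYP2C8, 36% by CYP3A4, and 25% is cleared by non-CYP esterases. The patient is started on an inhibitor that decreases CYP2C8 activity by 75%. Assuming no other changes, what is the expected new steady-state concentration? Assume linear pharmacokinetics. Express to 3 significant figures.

7.41 mg/L

The CYP2C8 pathway (39% of clearance) falls to 0.25× activity: 0.39 × 0.25 = 0.0975.
CYP3A4 (36%) and the residual 25% are unaffected.
Relative clearance = 0.0975 + 0.36 + 0.25 = 0.7075.
Steady-state concentration ∝ 1/CL, so new value = 5.24 / 0.7075 = 7.41 mg/L.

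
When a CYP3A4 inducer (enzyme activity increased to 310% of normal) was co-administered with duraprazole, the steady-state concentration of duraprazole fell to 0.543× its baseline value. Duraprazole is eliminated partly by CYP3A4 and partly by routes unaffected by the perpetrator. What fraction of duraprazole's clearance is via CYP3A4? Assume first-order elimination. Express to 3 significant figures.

Write x for the fraction cleared via CYP3A4. The observed steady-state concentration change means clearance rose to 1/0.543 = 1.842 of baseline.
Only the CYP3A4 route changed, so 1.842 = x·3.1 + (1 − x), giving x = 0.401.

0.401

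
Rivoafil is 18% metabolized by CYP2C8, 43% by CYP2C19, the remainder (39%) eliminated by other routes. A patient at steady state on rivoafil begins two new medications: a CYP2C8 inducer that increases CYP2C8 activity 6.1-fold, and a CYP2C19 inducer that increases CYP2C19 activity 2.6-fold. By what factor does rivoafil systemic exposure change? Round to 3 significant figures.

The CYP2C8 pathway (18% of clearance) increases to 6.1× activity: 0.18 × 6.1 = 1.098.
The CYP2C19 pathway (43% of clearance) is boosted to 2.6× activity: 0.43 × 2.6 = 1.118.
The remaining 39% of clearance is unaffected.
New clearance relative to baseline: 1.098 + 1.118 + 0.39 = 2.606.
Because systemic exposure varies inversely with clearance, the combined effect is 1 / 2.606 = 0.384.

0.384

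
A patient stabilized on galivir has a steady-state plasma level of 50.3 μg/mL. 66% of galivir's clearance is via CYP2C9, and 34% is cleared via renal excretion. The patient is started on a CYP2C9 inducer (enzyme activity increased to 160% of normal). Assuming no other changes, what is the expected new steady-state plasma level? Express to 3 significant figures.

The CYP2C9 pathway (66% of clearance) rises to 1.6× activity: 0.66 × 1.6 = 1.056.
Non-CYP routes (34%) are unchanged.
Relative clearance = 1.056 + 0.34 = 1.396.
Steady-state plasma level ∝ 1/CL, so new value = 50.3 / 1.396 = 36.0 μg/mL.

36.0 μg/mL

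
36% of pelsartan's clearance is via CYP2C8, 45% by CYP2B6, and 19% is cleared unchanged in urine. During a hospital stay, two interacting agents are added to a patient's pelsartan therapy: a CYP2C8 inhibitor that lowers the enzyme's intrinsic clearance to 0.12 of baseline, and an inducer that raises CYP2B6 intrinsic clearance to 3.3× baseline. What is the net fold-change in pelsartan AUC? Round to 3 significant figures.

The CYP2C8 pathway (36% of clearance) is reduced to 0.12× activity: 0.36 × 0.12 = 0.0432.
The CYP2B6 pathway (45% of clearance) rises to 3.3× activity: 0.45 × 3.3 = 1.485.
Non-CYP routes (19%) are unchanged.
Relative clearance = 0.0432 + 1.485 + 0.19 = 1.7182.
Net AUC ratio = 1 / 1.7182 = 0.582.

0.582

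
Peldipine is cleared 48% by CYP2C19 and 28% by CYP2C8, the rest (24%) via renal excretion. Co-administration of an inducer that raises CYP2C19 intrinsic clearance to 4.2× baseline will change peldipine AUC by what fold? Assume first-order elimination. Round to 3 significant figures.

0.394

The CYP2C19 pathway (48% of clearance) rises to 4.2× activity: 0.48 × 4.2 = 2.016.
CYP2C8 (28%) and the residual 24% are unaffected.
CL_new/CL_old = 2.016 + 0.28 + 0.24 = 2.536.
Since AUC ∝ 1/CL, the ratio is 1 / 2.536 = 0.394.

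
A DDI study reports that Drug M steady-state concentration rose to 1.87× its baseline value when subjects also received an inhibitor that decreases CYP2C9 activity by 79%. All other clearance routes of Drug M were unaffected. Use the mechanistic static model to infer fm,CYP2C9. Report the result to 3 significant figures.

Call the CYP2C9 fraction fm. After the interaction, CL_new/CL_old = fm × 0.21 + (1 − fm).
Steady-state concentration ratio = 1 / (new CL fraction), so new CL fraction = 1 / 1.87 = 0.5348.
fm × 0.21 + 1 − fm = 0.5348  ⇒  fm × (0.21 − 1) = −0.4652  ⇒  fm = 0.589.

0.589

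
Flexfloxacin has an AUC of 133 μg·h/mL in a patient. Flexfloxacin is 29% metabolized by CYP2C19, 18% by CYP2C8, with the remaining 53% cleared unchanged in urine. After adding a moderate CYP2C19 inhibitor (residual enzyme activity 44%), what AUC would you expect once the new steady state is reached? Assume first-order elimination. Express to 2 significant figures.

CYP2C19: 0.29 × 0.44 = 0.1276
CYP2C8: 0.18 (unchanged)
Other: 0.53 (unchanged)
CL_new/CL_old = 0.1276 + 0.18 + 0.53 = 0.8376.
New AUC = baseline ÷ relative clearance = 133 / 0.8376 = 1.6 × 10² μg·h/mL.

1.6 × 10² μg·h/mL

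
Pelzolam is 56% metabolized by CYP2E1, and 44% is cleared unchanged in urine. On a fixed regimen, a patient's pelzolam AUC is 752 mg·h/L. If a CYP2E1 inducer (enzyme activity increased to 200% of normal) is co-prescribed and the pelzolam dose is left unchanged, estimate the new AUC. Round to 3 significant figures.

CYP2E1: 0.56 × 2 = 1.12
Other: 0.44 (unchanged)
New clearance relative to baseline: 1.12 + 0.44 = 1.56.
New AUC = baseline ÷ relative clearance = 752 / 1.56 = 482 mg·h/L.

482 mg·h/L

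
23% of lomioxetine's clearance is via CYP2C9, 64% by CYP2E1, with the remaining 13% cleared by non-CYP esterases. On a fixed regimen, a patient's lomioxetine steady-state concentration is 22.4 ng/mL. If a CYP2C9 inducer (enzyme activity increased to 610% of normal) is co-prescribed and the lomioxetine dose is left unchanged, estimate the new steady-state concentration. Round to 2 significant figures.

The CYP2C9 pathway (23% of clearance) rises to 6.1× activity: 0.23 × 6.1 = 1.403.
CYP2E1 (64%) and the residual 13% are unaffected.
CL_new/CL_old = 1.403 + 0.64 + 0.13 = 2.173.
Steady-state concentration ∝ 1/CL, so new value = 22.4 / 2.173 = 10 ng/mL.

10 ng/mL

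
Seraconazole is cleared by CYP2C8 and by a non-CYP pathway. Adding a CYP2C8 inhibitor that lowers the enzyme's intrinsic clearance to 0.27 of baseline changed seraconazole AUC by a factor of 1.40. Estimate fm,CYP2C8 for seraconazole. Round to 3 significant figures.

CL'/CL = 1 / 1.40 = 0.7143
0.27·fm + (1 − fm) = 0.7143
fm = (0.7143 − 1) / (0.27 − 1) = 0.391

0.391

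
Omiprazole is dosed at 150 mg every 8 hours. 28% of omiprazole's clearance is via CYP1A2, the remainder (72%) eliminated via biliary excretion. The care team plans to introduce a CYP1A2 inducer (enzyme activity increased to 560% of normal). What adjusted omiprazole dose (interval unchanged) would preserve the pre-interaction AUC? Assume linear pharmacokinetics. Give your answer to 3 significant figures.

The CYP1A2 pathway (28% of clearance) is boosted to 5.6× activity: 0.28 × 5.6 = 1.568.
Non-CYP routes (72%) are unchanged.
Relative clearance = 1.568 + 0.72 = 2.288.
Exposure is unchanged when dose changes in proportion to clearance. New dose = 150 mg × 2.288 = 343 mg.

343 mg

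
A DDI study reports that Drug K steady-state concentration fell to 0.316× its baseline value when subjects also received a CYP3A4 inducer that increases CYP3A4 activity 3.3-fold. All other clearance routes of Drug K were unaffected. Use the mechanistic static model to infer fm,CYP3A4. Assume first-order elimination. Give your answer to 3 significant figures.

Call the CYP3A4 fraction fm. After the interaction, CL_new/CL_old = fm × 3.3 + (1 − fm).
Steady-state concentration ratio = 1 / (new CL fraction), so new CL fraction = 1 / 0.316 = 3.165.
fm × 3.3 + 1 − fm = 3.165  ⇒  fm × (3.3 − 1) = 2.165  ⇒  fm = 0.941.

0.941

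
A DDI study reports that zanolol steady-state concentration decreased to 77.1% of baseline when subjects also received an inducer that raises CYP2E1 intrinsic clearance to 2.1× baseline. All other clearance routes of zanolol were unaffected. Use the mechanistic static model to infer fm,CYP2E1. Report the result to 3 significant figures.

0.270

Call the CYP2E1 fraction fm. After the interaction, CL_new/CL_old = fm × 2.1 + (1 − fm).
Steady-state concentration ratio = 1 / (new CL fraction), so new CL fraction = 1 / 0.771 = 1.297.
fm × 2.1 + 1 − fm = 1.297  ⇒  fm × (2.1 − 1) = 0.297  ⇒  fm = 0.270.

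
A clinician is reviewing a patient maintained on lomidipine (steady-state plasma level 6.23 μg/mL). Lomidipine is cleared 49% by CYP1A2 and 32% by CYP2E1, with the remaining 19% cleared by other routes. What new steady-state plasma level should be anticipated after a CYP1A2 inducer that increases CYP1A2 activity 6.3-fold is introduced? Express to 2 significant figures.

1.7 μg/mL

The CYP1A2 pathway (49% of clearance) increases to 6.3× activity: 0.49 × 6.3 = 3.087.
CYP2E1 (32%) and the residual 19% are unaffected.
New clearance relative to baseline: 3.087 + 0.32 + 0.19 = 3.597.
New steady-state plasma level = baseline ÷ relative clearance = 6.23 / 3.597 = 1.7 μg/mL.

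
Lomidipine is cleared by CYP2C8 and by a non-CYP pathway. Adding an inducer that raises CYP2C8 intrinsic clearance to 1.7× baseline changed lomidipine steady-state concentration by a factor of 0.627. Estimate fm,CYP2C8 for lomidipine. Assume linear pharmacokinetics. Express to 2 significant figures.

0.85

CL'/CL = 1 / 0.627 = 1.595
1.7·fm + (1 − fm) = 1.595
fm = (1.595 − 1) / (1.7 − 1) = 0.85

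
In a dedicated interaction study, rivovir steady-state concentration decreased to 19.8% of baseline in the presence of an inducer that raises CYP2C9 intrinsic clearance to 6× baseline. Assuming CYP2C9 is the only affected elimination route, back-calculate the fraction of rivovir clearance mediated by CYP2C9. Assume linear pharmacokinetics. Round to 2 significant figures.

CL'/CL = 1 / 0.198 = 5.051
6·fm + (1 − fm) = 5.051
fm = (5.051 − 1) / (6 − 1) = 0.81

0.81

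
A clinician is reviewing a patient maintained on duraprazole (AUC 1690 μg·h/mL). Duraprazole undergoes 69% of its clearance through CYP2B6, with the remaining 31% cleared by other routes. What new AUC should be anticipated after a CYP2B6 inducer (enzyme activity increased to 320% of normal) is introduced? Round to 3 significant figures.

671 μg·h/mL

The CYP2B6 pathway (69% of clearance) increases to 3.2× activity: 0.69 × 3.2 = 2.208.
The remaining 31% of clearance is unaffected.
New clearance relative to baseline: 2.208 + 0.31 = 2.518.
AUC ∝ 1/CL, so new value = 1690 / 2.518 = 671 μg·h/mL.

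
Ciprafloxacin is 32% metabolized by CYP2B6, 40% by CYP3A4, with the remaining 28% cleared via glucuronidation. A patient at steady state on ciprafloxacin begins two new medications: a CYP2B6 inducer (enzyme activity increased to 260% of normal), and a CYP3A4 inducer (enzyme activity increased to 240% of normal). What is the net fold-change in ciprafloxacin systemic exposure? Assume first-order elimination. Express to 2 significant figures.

0.48

The CYP2B6 pathway (32% of clearance) is boosted to 2.6× activity: 0.32 × 2.6 = 0.832.
The CYP3A4 pathway (40% of clearance) increases to 2.4× activity: 0.4 × 2.4 = 0.96.
Non-CYP routes (28%) are unchanged.
New clearance relative to baseline: 0.832 + 0.96 + 0.28 = 2.072.
Because systemic exposure varies inversely with clearance, the combined effect is 1 / 2.072 = 0.48.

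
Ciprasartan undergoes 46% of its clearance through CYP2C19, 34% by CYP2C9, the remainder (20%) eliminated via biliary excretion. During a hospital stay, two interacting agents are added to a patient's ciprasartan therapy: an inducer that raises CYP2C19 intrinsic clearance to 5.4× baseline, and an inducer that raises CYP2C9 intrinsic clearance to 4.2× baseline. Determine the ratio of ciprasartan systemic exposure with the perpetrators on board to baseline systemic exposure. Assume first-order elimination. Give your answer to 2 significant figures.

0.24

The CYP2C19 pathway (46% of clearance) rises to 5.4× activity: 0.46 × 5.4 = 2.484.
The CYP2C9 pathway (34% of clearance) increases to 4.2× activity: 0.34 × 4.2 = 1.428.
Non-CYP routes (20%) are unchanged.
CL_new/CL_old = 2.484 + 1.428 + 0.2 = 4.112.
Systemic exposure ∝ 1/CL: fold-change = 1 / 4.112 = 0.24.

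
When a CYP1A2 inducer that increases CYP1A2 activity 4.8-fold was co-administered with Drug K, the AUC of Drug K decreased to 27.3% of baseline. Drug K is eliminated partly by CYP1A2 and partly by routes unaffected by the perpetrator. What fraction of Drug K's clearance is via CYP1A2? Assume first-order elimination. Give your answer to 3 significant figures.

0.701

Let fm be the CYP1A2 fraction. New clearance relative to baseline = fm × 4.8 + (1 − fm).
AUC ratio = 1 / (new CL fraction), so new CL fraction = 1 / 0.273 = 3.663.
fm × 4.8 + 1 − fm = 3.663  ⇒  fm × (4.8 − 1) = 2.663  ⇒  fm = 0.701.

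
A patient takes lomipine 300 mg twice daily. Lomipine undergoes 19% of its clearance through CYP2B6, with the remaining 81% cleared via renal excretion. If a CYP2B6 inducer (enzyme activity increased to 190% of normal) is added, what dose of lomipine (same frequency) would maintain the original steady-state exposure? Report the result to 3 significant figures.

351 mg

The CYP2B6 pathway (19% of clearance) rises to 1.9× activity: 0.19 × 1.9 = 0.361.
Non-CYP routes (81%) are unchanged.
CL_new/CL_old = 0.361 + 0.81 = 1.171.
Css,avg = (dose rate)/CL, so holding Css fixed requires dose ∝ CL: 300 × 1.171 = 351 mg.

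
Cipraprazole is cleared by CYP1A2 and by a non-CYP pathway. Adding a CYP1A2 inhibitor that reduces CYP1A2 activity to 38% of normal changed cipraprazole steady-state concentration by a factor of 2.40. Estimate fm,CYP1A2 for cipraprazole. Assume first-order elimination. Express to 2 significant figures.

0.94

Let fm be the CYP1A2 fraction. New clearance relative to baseline = fm × 0.38 + (1 − fm).
Steady-state concentration ratio = 1 / (new CL fraction), so new CL fraction = 1 / 2.40 = 0.4167.
fm × 0.38 + 1 − fm = 0.4167  ⇒  fm × (0.38 − 1) = −0.5833  ⇒  fm = 0.94.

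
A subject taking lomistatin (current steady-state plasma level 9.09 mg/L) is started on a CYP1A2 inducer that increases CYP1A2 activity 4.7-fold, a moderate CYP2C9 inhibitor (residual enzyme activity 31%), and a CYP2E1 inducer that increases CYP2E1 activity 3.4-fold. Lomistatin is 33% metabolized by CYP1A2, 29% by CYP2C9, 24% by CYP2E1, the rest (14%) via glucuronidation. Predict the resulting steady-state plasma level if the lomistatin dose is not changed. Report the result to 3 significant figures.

3.50 mg/L

CYP1A2: 0.33 × 4.7 = 1.551
CYP2C9: 0.29 × 0.31 = 0.0899
CYP2E1: 0.24 × 3.4 = 0.816
Other: 0.14 (unchanged)
New clearance relative to baseline: 1.551 + 0.0899 + 0.816 + 0.14 = 2.5969.
Steady-state plasma level ∝ 1/CL: new value = 9.09 / 2.5969 = 3.50 mg/L.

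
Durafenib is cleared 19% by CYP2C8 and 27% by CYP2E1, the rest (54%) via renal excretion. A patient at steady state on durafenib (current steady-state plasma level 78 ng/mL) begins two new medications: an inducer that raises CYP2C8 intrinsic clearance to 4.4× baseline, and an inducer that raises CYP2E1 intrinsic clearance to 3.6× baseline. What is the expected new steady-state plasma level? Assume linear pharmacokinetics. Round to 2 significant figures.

The CYP2C8 pathway (19% of clearance) rises to 4.4× activity: 0.19 × 4.4 = 0.836.
The CYP2E1 pathway (27% of clearance) is boosted to 3.6× activity: 0.27 × 3.6 = 0.972.
The remaining 54% of clearance is unaffected.
CL_new/CL_old = 0.836 + 0.972 + 0.54 = 2.348.
New steady-state plasma level = 78 / 2.348 = 33 ng/mL (concentration scales inversely with clearance).

33 ng/mL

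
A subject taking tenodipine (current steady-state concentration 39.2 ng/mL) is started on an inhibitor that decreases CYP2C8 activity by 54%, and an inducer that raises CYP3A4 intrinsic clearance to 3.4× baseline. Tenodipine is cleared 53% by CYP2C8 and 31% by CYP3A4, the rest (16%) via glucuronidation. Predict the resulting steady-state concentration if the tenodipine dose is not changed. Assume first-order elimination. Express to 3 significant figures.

26.9 ng/mL

The CYP2C8 pathway (53% of clearance) drops to 0.46× activity: 0.53 × 0.46 = 0.2438.
The CYP3A4 pathway (31% of clearance) rises to 3.4× activity: 0.31 × 3.4 = 1.054.
Non-CYP routes (16%) are unchanged.
Relative clearance = 0.2438 + 1.054 + 0.16 = 1.4578.
New steady-state concentration = 39.2 / 1.4578 = 26.9 ng/mL (concentration scales inversely with clearance).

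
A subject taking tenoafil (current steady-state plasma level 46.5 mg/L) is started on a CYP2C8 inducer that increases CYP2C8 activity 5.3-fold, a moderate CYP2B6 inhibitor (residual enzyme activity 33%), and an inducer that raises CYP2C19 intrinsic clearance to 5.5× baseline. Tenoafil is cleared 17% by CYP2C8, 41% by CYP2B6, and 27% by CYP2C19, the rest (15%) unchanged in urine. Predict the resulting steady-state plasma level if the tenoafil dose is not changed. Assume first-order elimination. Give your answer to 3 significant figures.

CYP2C8: 0.17 × 5.3 = 0.901
CYP2B6: 0.41 × 0.33 = 0.1353
CYP2C19: 0.27 × 5.5 = 1.485
Other: 0.15 (unchanged)
Relative clearance = 0.901 + 0.1353 + 1.485 + 0.15 = 2.6713.
Dividing the baseline by the relative clearance: 46.5 / 2.6713 = 17.4 mg/L.

17.4 mg/L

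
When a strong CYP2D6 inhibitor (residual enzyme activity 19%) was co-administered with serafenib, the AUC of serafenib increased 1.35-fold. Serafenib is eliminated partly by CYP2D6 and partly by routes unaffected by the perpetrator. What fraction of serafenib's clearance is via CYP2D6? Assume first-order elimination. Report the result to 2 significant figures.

Let fm be the CYP2D6 fraction. New clearance relative to baseline = fm × 0.19 + (1 − fm).
AUC ratio = 1 / (new CL fraction), so new CL fraction = 1 / 1.35 = 0.7407.
fm × 0.19 + 1 − fm = 0.7407  ⇒  fm × (0.19 − 1) = −0.2593  ⇒  fm = 0.32.

0.32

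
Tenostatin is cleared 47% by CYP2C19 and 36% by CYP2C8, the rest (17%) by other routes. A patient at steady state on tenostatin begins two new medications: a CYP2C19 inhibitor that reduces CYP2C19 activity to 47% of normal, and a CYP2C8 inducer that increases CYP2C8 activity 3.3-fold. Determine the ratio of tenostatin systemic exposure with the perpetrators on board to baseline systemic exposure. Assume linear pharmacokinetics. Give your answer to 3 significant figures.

The CYP2C19 pathway (47% of clearance) falls to 0.47× activity: 0.47 × 0.47 = 0.2209.
The CYP2C8 pathway (36% of clearance) is boosted to 3.3× activity: 0.36 × 3.3 = 1.188.
Non-CYP routes (17%) are unchanged.
New clearance relative to baseline: 0.2209 + 1.188 + 0.17 = 1.5789.
Net systemic exposure ratio = 1 / 1.5789 = 0.633.

0.633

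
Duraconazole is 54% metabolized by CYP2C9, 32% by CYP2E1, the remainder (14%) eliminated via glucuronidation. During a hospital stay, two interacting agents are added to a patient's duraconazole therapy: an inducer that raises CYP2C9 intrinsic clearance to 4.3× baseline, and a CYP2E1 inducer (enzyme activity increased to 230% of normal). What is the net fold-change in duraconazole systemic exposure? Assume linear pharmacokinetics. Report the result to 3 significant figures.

0.313

The CYP2C9 pathway (54% of clearance) increases to 4.3× activity: 0.54 × 4.3 = 2.322.
The CYP2E1 pathway (32% of clearance) is boosted to 2.3× activity: 0.32 × 2.3 = 0.736.
Non-CYP routes (14%) are unchanged.
Relative clearance = 2.322 + 0.736 + 0.14 = 3.198.
Because systemic exposure varies inversely with clearance, the combined effect is 1 / 3.198 = 0.313.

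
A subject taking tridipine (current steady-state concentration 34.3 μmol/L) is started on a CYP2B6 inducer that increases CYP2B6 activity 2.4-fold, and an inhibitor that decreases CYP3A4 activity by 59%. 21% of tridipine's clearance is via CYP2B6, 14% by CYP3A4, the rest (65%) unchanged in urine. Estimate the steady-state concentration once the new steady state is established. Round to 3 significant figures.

CYP2B6: 0.21 × 2.4 = 0.504
CYP3A4: 0.14 × 0.41 = 0.0574
Other: 0.65 (unchanged)
Relative clearance = 0.504 + 0.0574 + 0.65 = 1.2114.
New steady-state concentration = 34.3 / 1.2114 = 28.3 μmol/L (concentration scales inversely with clearance).

28.3 μmol/L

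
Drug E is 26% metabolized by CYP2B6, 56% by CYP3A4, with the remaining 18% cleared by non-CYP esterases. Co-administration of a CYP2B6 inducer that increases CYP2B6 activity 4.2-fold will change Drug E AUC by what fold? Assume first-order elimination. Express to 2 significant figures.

The CYP2B6 pathway (26% of clearance) is boosted to 4.2× activity: 0.26 × 4.2 = 1.092.
CYP3A4 (56%) and the residual 18% are unaffected.
New clearance relative to baseline: 1.092 + 0.56 + 0.18 = 1.832.
AUC ratio = CL_old/CL_new = 1 / 1.832 = 0.55.

0.55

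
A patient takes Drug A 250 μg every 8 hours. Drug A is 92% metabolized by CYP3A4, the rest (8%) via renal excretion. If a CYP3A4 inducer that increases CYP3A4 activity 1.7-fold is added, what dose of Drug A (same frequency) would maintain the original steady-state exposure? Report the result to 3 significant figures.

411 μg

CYP3A4: 0.92 × 1.7 = 1.564
Other: 0.08 (unchanged)
CL_new/CL_old = 1.564 + 0.08 = 1.644.
To maintain the same steady-state level, dose must scale with clearance: new dose = 250 × 1.644 = 411 μg.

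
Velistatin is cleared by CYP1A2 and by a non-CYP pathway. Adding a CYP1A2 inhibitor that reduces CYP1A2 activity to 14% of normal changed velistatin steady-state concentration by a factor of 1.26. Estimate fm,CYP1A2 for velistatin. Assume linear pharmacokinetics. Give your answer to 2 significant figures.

CL'/CL = 1 / 1.26 = 0.7937
0.14·fm + (1 − fm) = 0.7937
fm = (0.7937 − 1) / (0.14 − 1) = 0.24

0.24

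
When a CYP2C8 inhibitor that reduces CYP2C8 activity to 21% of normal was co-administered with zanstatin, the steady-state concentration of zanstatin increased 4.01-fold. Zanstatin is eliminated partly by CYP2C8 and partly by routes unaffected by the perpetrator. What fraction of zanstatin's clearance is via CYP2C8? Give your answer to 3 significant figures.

Call the CYP2C8 fraction fm. After the interaction, CL_new/CL_old = fm × 0.21 + (1 − fm).
Steady-state concentration ratio = 1 / (new CL fraction), so new CL fraction = 1 / 4.01 = 0.2494.
fm × 0.21 + 1 − fm = 0.2494  ⇒  fm × (0.21 − 1) = −0.7506  ⇒  fm = 0.950.

0.950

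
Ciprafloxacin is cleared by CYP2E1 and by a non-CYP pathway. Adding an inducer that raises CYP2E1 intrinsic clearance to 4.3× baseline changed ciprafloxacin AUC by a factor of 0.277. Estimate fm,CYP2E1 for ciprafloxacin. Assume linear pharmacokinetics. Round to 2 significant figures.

0.79

CL'/CL = 1 / 0.277 = 3.61
4.3·fm + (1 − fm) = 3.61
fm = (3.61 − 1) / (4.3 − 1) = 0.79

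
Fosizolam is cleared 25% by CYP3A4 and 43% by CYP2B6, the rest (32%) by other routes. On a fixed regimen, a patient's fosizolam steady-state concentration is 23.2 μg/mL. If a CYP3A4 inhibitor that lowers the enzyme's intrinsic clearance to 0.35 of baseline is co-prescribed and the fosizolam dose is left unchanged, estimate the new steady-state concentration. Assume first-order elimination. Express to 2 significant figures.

28 μg/mL

The CYP3A4 pathway (25% of clearance) drops to 0.35× activity: 0.25 × 0.35 = 0.0875.
CYP2B6 (43%) and the residual 32% are unaffected.
New clearance relative to baseline: 0.0875 + 0.43 + 0.32 = 0.8375.
With dosing unchanged, steady-state concentration scales as 1/CL: 23.2 / 0.8375 = 28 μg/mL.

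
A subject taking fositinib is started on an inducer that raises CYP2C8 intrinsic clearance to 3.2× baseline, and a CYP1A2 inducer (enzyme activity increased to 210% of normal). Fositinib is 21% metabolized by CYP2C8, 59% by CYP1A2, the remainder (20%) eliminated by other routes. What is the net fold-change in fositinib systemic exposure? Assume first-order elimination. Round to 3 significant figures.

CYP2C8: 0.21 × 3.2 = 0.672
CYP1A2: 0.59 × 2.1 = 1.239
Other: 0.2 (unchanged)
New clearance relative to baseline: 0.672 + 1.239 + 0.2 = 2.111.
Systemic exposure ∝ 1/CL: fold-change = 1 / 2.111 = 0.474.

0.474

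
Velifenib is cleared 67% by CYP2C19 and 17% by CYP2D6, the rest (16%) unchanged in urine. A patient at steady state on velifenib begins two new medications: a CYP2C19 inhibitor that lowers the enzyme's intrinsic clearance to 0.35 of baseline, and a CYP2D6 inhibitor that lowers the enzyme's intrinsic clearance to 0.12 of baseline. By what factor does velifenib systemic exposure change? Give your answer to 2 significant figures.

2.4

CYP2C19: 0.67 × 0.35 = 0.2345
CYP2D6: 0.17 × 0.12 = 0.0204
Other: 0.16 (unchanged)
New clearance relative to baseline: 0.2345 + 0.0204 + 0.16 = 0.4149.
Because systemic exposure varies inversely with clearance, the combined effect is 1 / 0.4149 = 2.4.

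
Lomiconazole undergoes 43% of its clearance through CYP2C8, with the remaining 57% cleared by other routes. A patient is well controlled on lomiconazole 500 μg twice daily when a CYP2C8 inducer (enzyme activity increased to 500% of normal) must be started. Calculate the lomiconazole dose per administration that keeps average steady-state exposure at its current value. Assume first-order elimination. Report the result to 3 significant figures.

1.36 × 10³ μg

The CYP2C8 pathway (43% of clearance) rises to 5× activity: 0.43 × 5 = 2.15.
The remaining 57% of clearance is unaffected.
New clearance relative to baseline: 2.15 + 0.57 = 2.72.
Css,avg = (dose rate)/CL, so holding Css fixed requires dose ∝ CL: 500 × 2.72 = 1.36 × 10³ μg.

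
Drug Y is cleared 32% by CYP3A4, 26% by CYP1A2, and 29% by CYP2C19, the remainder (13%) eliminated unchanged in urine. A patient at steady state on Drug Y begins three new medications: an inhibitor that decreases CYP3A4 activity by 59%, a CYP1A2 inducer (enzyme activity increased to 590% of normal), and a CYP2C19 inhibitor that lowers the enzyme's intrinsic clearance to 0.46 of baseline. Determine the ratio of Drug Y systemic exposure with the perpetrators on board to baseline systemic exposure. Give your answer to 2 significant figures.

The CYP3A4 pathway (32% of clearance) falls to 0.41× activity: 0.32 × 0.41 = 0.1312.
The CYP1A2 pathway (26% of clearance) increases to 5.9× activity: 0.26 × 5.9 = 1.534.
The CYP2C19 pathway (29% of clearance) drops to 0.46× activity: 0.29 × 0.46 = 0.1334.
Non-CYP routes (13%) are unchanged.
New clearance relative to baseline: 0.1312 + 1.534 + 0.1334 + 0.13 = 1.9286.
Because systemic exposure varies inversely with clearance, the combined effect is 1 / 1.9286 = 0.52.

0.52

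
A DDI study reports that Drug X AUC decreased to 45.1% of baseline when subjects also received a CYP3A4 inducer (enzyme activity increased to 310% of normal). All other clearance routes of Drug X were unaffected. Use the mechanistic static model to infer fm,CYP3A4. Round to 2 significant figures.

Write x for the fraction cleared via CYP3A4. The observed AUC change means clearance rose to 1/0.451 = 2.217 of baseline.
Only the CYP3A4 route changed, so 2.217 = x·3.1 + (1 − x), giving x = 0.58.

0.58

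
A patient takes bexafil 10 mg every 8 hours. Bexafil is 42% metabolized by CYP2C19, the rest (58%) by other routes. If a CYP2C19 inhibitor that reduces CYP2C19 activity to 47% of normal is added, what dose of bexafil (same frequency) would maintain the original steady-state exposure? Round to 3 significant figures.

7.77 mg

The CYP2C19 pathway (42% of clearance) falls to 0.47× activity: 0.42 × 0.47 = 0.1974.
Non-CYP routes (58%) are unchanged.
New clearance relative to baseline: 0.1974 + 0.58 = 0.7774.
Css,avg = (dose rate)/CL, so holding Css fixed requires dose ∝ CL: 10 × 0.7774 = 7.77 mg.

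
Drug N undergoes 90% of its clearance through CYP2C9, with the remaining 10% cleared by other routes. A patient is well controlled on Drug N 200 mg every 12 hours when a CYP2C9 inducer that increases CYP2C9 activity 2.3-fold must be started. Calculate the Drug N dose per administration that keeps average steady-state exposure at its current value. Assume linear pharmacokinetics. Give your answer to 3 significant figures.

434 mg

CYP2C9: 0.9 × 2.3 = 2.07
Other: 0.1 (unchanged)
CL_new/CL_old = 2.07 + 0.1 = 2.17.
Css,avg = (dose rate)/CL, so holding Css fixed requires dose ∝ CL: 200 × 2.17 = 434 mg.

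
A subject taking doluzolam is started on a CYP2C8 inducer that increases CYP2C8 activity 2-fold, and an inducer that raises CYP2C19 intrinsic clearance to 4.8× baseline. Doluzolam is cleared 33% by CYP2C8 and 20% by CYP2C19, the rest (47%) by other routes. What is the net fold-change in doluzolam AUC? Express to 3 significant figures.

The CYP2C8 pathway (33% of clearance) increases to 2× activity: 0.33 × 2 = 0.66.
The CYP2C19 pathway (20% of clearance) rises to 4.8× activity: 0.2 × 4.8 = 0.96.
The remaining 47% of clearance is unaffected.
CL_new/CL_old = 0.66 + 0.96 + 0.47 = 2.09.
Because AUC varies inversely with clearance, the combined effect is 1 / 2.09 = 0.478.

0.478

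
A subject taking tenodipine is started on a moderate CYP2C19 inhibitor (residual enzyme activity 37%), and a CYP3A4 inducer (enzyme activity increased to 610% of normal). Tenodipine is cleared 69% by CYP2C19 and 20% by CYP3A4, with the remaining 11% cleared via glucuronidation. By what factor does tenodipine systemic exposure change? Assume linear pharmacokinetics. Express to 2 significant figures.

0.63

The CYP2C19 pathway (69% of clearance) drops to 0.37× activity: 0.69 × 0.37 = 0.2553.
The CYP3A4 pathway (20% of clearance) increases to 6.1× activity: 0.2 × 6.1 = 1.22.
The remaining 11% of clearance is unaffected.
New clearance relative to baseline: 0.2553 + 1.22 + 0.11 = 1.5853.
Systemic exposure ∝ 1/CL: fold-change = 1 / 1.5853 = 0.63.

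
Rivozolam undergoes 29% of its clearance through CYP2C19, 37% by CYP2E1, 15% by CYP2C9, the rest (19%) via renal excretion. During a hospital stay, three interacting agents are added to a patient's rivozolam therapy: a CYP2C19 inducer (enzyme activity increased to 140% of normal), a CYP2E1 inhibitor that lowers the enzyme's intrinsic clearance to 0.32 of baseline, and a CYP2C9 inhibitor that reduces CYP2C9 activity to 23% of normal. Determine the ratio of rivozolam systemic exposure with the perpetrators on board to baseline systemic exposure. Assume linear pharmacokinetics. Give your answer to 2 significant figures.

The CYP2C19 pathway (29% of clearance) is boosted to 1.4× activity: 0.29 × 1.4 = 0.406.
The CYP2E1 pathway (37% of clearance) is reduced to 0.32× activity: 0.37 × 0.32 = 0.1184.
The CYP2C9 pathway (15% of clearance) is reduced to 0.23× activity: 0.15 × 0.23 = 0.0345.
The remaining 19% of clearance is unaffected.
Relative clearance = 0.406 + 0.1184 + 0.0345 + 0.19 = 0.7489.
Because systemic exposure varies inversely with clearance, the combined effect is 1 / 0.7489 = 1.3.

1.3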